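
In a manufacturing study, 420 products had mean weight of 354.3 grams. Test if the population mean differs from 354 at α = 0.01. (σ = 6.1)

z = (x̄ - μ₀)/(σ/√n) = (354.3 - 354)/(6.1/√420) = 1.008. Critical value: ±2.576. Since |1.008| ≤ 2.576, Fail to reject H₀.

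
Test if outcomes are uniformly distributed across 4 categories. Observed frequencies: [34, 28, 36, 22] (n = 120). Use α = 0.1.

Expected = 30 each. χ² = Σ(O-E)²/E = 4.0. df = 3, critical value = 6.251. Fail to reject H₀.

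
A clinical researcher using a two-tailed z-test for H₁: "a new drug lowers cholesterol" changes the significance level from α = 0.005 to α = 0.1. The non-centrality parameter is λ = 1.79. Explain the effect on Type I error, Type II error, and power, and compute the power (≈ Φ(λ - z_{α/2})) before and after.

Increasing α from 0.005 to 0.1:
• Type I error rate increases (α is the Type I rate by definition).
• Critical value moves from z_{α/2} = 2.807 to 1.645, so power = Φ(λ - z_{α/2}) goes from Φ(1.79 - 2.807) = 0.155 to Φ(1.79 - 1.645) = 0.558.
• Type II error rate β = 1 - power therefore decreases (0.845 → 0.442).
Appropriate when false negatives are costly — here, shelving an effective drug — patients miss out on a treatment that would have helped.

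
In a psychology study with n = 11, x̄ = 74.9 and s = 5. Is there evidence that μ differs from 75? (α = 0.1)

t = (x̄ - μ₀)/(s/√n) = (74.9 - 75)/(5/√11) = -0.066. df = 10, critical t = ±1.812. Fail to reject H₀.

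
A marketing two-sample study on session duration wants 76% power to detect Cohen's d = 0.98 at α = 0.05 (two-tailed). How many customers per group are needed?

z_{α/2} = 1.96, z_β = Φ⁻¹(0.76) = 0.706. For large effect (d = 0.98): n per group = 2(z_{α/2} + z_β)²/d² = 2(1.96 + 0.706)²/0.98² = 14.8 → 15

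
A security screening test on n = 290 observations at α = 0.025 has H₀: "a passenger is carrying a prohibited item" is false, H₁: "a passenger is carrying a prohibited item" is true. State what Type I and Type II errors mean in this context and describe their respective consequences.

Type I (false positive): concluding that a passenger is carrying a prohibited item when it is not — detaining an innocent passenger — delay and inconvenience. Type II (false negative): failing to conclude that a passenger is carrying a prohibited item when it is — letting a prohibited item through — security breach. Which is costlier depends on domain priorities and is a judgement call rather than a statistical fact.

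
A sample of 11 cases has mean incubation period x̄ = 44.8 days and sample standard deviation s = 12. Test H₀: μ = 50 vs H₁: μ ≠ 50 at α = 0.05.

t = (x̄ - μ₀)/(s/√n) = (44.8 - 50)/(12/√11) = -1.437. df = 10, critical t = ±2.228. Fail to reject H₀.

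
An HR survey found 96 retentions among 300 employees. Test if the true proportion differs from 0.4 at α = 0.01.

p̂ = 0.32, p₀ = 0.4. z = (p̂ - p₀)/√(p₀(1-p₀)/n) = -2.828. Critical: ±2.576. Reject H₀.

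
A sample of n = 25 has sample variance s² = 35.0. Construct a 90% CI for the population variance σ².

df = 24. χ²_{0.05} = 36.415, χ²_{0.95} = 13.848. CI for σ² = ((n-1)s²/χ²_{α/2}, (n-1)s²/χ²_{1-α/2}) = (24·35.0/36.415, 24·35.0/13.848) = (23.07, 60.66)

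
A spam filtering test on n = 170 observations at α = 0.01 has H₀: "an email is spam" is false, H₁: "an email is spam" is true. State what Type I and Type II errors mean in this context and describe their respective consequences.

Type I (false positive): concluding that an email is spam when it is not — a legitimate email is sent to the spam folder and the user misses it. Type II (false negative): failing to conclude that an email is spam when it is — a spam email lands in the inbox. Which is costlier depends on domain priorities and is a judgement call rather than a statistical fact.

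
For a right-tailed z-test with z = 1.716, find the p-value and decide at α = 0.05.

p = P(Z > 1.716) = 1 - Φ(1.716) ≈ 0.0431. Since p < 0.05, reject H₀ (significant) at α = 0.05.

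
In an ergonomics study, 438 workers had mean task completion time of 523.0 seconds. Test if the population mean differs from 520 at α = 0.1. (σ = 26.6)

z = (x̄ - μ₀)/(σ/√n) = (523.0 - 520)/(26.6/√438) = 2.36. Critical value: ±1.645. Since |2.36| > 1.645, Reject H₀.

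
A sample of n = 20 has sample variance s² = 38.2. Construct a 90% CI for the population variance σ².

df = 19. χ²_{0.05} = 30.144, χ²_{0.95} = 10.117. CI for σ² = ((n-1)s²/χ²_{α/2}, (n-1)s²/χ²_{1-α/2}) = (19·38.2/30.144, 19·38.2/10.117) = (24.08, 71.74)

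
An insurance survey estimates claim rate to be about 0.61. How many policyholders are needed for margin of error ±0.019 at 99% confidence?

n = z²p(1-p)/E² = 2.576²×0.61×0.39/0.019² = 4373.0 → n = 4373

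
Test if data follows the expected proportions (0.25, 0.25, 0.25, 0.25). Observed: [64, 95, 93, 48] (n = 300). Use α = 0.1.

Expected: [75.0, 75.0, 75.0, 75.0]. χ² = 20.987. df = 3, critical = 6.251. Reject H₀.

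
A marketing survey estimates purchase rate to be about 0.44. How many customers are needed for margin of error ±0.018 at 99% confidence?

n = z²p(1-p)/E² = 2.576²×0.44×0.56/0.018² = 5046.5 → n = 5047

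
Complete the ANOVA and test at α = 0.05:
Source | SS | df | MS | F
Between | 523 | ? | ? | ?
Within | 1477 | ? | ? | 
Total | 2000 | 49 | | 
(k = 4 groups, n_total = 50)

df_between = 3, df_within = 46. MS_between = 174.33, MS_within = 32.11. F = 5.429, F_crit ≈ 2.807. Reject H₀.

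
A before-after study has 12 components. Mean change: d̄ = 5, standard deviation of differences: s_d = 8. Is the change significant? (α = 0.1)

t = d̄/(s_d/√n) = 5/(8/√12) = 2.165. df = 11, critical t = ±1.796. Reject H₀.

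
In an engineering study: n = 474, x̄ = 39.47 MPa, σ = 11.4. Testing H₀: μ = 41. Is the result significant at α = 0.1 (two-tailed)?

z = (39.47 - 41)/(11.4/√474) = -2.922. Since |z| > 1.645, significant at α = 0.1.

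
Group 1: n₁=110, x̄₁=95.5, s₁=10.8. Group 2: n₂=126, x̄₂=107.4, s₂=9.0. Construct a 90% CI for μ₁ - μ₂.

Difference = -11.9. SE = √(10.8²/110 + 9.0²/126) = 1.305. CI = (-14.05, -9.75)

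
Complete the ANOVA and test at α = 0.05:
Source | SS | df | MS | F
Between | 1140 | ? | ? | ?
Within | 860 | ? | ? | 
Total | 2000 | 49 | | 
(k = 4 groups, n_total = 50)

df_between = 3, df_within = 46. MS_between = 380.0, MS_within = 18.7. F = 20.326, F_crit ≈ 2.807. Reject H₀.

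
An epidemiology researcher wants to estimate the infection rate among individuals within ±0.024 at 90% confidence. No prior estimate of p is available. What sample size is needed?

Conservative approach: use p = 0.5 (maximizes p(1-p) = 0.25). n = z²(0.25)/E² = 1.645²×0.25/0.024² = 1174.5 → n = 1175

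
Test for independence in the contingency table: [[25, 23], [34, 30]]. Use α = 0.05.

χ² = 0.012. df = 1, critical = 3.841. Fail to reject H₀. No evidence of dependence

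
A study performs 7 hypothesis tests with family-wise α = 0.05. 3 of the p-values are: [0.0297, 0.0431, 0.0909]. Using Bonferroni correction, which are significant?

Bonferroni α = 0.05/7 = 0.00714. None of the given p-values are significant.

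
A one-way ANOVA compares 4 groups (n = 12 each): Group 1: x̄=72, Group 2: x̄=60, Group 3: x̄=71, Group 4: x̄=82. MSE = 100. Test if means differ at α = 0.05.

Grand mean = 71.25. SS_between = 2913.0, MS_between = 971.0. F = 9.71, F_crit ≈ 2.816. Reject H₀.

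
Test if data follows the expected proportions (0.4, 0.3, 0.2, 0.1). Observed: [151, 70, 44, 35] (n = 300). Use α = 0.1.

Expected: [120.0, 90.0, 60.0, 30.0]. χ² = 17.553. df = 3, critical = 6.251. Reject H₀.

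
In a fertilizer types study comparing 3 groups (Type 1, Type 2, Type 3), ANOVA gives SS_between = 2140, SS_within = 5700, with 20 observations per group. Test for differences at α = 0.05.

df_between = 2, df_within = 57. F = MS_between/MS_within = 1070.0/100.0 = 10.7. F_crit ≈ 3.159. Reject H₀. At least one mean differs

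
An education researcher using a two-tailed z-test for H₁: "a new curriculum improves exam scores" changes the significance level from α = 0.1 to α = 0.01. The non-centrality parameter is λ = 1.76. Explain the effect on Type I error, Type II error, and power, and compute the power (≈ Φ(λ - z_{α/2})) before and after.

Decreasing α from 0.1 to 0.01:
• Type I error rate decreases (α is the Type I rate by definition).
• Critical value moves from z_{α/2} = 1.645 to 2.576, so power = Φ(λ - z_{α/2}) goes from Φ(1.76 - 1.645) = 0.546 to Φ(1.76 - 2.576) = 0.207.
• Type II error rate β = 1 - power therefore increases (0.454 → 0.793).
Appropriate when false positives are costly — here, adopting a curriculum that gives no real benefit — disruption for nothing.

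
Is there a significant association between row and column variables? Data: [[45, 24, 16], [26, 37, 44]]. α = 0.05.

χ² = 18.646. df = 2, critical = 5.991. Reject H₀. Variables are dependent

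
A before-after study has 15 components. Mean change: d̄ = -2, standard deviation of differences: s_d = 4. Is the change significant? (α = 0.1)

t = d̄/(s_d/√n) = -2/(4/√15) = -1.936. df = 14, critical t = ±1.761. Reject H₀.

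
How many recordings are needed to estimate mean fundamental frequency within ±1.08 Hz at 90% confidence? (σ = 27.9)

n = (z*σ/E)² = (1.645×27.9/1.08)² = 1805.9 → n = 1806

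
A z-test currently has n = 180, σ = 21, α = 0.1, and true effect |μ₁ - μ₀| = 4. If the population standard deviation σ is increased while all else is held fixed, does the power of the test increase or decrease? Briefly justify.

Power decreases: a larger σ inflates the standard error σ/√n, pulling the sampling distribution under H₁ back toward the critical value.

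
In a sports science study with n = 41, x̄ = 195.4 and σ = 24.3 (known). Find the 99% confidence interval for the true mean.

CI = x̄ ± z*(σ/√n) = 195.4 ± 2.576(24.3/√41) = 195.4 ± 9.78 = (185.62, 205.18)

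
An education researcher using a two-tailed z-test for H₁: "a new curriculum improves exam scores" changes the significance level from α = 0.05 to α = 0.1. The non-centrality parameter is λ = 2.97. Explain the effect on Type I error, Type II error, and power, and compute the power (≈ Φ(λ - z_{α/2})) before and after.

Increasing α from 0.05 to 0.1:
• Type I error rate increases (α is the Type I rate by definition).
• Critical value moves from z_{α/2} = 1.96 to 1.645, so power = Φ(λ - z_{α/2}) goes from Φ(2.97 - 1.96) = 0.844 to Φ(2.97 - 1.645) = 0.907.
• Type II error rate β = 1 - power therefore decreases (0.156 → 0.093).
Appropriate when false negatives are costly — here, keeping the old curriculum when the new one would have helped students.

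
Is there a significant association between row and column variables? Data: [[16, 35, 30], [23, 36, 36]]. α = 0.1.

χ² = 0.707. df = 2, critical = 4.605. Fail to reject H₀. No evidence of dependence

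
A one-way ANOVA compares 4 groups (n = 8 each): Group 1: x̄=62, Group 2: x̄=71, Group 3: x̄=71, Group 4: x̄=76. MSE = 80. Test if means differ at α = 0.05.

Grand mean = 70.0. SS_between = 816.0, MS_between = 272.0. F = 3.4, F_crit ≈ 2.947. Reject H₀.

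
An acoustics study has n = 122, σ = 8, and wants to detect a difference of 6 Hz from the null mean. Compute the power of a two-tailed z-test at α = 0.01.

SE = σ/√n = 8/√122 = 0.724. Non-centrality λ = d/SE = 6/0.724 = 8.284. Power ≈ Φ(λ - z_{α/2}) = Φ(8.284 - 2.576) = Φ(5.708) = 1.0.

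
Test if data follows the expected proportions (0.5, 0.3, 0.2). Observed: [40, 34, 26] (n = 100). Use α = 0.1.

Expected: [50.0, 30.0, 20.0]. χ² = 4.333. df = 2, critical = 4.605. Fail to reject H₀.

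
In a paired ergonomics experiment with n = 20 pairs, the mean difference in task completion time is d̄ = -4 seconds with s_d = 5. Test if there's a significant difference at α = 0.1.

t = d̄/(s_d/√n) = -4/(5/√20) = -3.578. df = 19, critical t = ±1.729. Reject H₀.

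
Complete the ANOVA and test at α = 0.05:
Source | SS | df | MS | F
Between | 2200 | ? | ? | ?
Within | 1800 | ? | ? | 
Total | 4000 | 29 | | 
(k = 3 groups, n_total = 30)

df_between = 2, df_within = 27. MS_between = 1100.0, MS_within = 66.67. F = 16.5, F_crit ≈ 3.354. Reject H₀.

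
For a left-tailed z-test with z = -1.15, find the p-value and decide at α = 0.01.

p = P(Z < -1.15) = Φ(-1.15) ≈ 0.1251. Since p ≥ 0.01, fail to reject H₀ (not significant) at α = 0.01.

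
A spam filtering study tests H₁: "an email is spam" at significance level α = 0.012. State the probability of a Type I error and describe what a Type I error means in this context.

P(Type I error) = α = 0.012. A Type I error is rejecting H₀ when H₀ is actually true (false positive) — here, concluding that an email is spam when in fact this is not the case. Consequence: a legitimate email is sent to the spam folder and the user misses it.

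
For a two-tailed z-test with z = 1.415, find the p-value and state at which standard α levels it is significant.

p = 2·P(Z > |1.415|) = 2·(1 - Φ(1.415)) ≈ 0.1571. Not significant at any standard level.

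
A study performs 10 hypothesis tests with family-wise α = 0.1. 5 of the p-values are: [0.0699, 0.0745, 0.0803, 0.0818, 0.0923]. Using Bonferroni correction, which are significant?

Bonferroni α = 0.1/10 = 0.01. None of the given p-values are significant.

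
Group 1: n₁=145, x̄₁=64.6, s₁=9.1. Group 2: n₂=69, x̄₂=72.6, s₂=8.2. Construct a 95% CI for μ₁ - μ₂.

Difference = -8.0. SE = √(9.1²/145 + 8.2²/69) = 1.243. CI = (-10.44, -5.56)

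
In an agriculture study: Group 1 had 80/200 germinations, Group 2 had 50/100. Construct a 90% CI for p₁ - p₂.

p̂₁ = 0.4, p̂₂ = 0.5. Difference = -0.1. CI = (-0.2, 0.0)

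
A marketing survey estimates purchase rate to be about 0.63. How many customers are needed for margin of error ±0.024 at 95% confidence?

n = z²p(1-p)/E² = 1.96²×0.63×0.37/0.024² = 1554.6 → n = 1555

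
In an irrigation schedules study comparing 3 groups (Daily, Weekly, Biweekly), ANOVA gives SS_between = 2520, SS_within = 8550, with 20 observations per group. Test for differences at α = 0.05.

df_between = 2, df_within = 57. F = MS_between/MS_within = 1260.0/150.0 = 8.4. F_crit ≈ 3.159. Reject H₀. At least one mean differs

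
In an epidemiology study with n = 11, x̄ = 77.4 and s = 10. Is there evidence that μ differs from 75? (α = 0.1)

t = (x̄ - μ₀)/(s/√n) = (77.4 - 75)/(10/√11) = 0.796. df = 10, critical t = ±1.812. Fail to reject H₀.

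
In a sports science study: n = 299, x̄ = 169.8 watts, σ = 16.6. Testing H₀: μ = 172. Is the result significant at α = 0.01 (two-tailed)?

z = (169.8 - 172)/(16.6/√299) = -2.292. Since |z| ≤ 2.576, not significant at α = 0.01.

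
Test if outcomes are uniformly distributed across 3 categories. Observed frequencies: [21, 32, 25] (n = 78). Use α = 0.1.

Expected = 26 each. χ² = Σ(O-E)²/E = 2.385. df = 2, critical value = 4.605. Fail to reject H₀.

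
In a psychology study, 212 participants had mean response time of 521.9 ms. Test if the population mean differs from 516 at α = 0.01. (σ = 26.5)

z = (x̄ - μ₀)/(σ/√n) = (521.9 - 516)/(26.5/√212) = 3.242. Critical value: ±2.576. Since |3.242| > 2.576, Reject H₀.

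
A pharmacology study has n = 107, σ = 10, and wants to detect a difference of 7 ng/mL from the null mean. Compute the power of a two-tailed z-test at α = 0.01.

SE = σ/√n = 10/√107 = 0.967. Non-centrality λ = d/SE = 7/0.967 = 7.241. Power ≈ Φ(λ - z_{α/2}) = Φ(7.241 - 2.576) = Φ(4.665) = 1.0.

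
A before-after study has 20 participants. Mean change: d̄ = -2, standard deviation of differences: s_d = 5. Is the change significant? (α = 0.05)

t = d̄/(s_d/√n) = -2/(5/√20) = -1.789. df = 19, critical t = ±2.093. Fail to reject H₀.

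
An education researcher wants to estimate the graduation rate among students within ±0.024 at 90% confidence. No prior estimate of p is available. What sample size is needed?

Conservative approach: use p = 0.5 (maximizes p(1-p) = 0.25). n = z²(0.25)/E² = 1.645²×0.25/0.024² = 1174.5 → n = 1175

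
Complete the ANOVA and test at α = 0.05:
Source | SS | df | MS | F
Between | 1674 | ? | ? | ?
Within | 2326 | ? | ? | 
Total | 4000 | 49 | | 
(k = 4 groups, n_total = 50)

df_between = 3, df_within = 46. MS_between = 558.0, MS_within = 50.57. F = 11.035, F_crit ≈ 2.807. Reject H₀.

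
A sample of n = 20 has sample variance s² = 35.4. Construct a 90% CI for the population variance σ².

df = 19. χ²_{0.05} = 30.144, χ²_{0.95} = 10.117. CI for σ² = ((n-1)s²/χ²_{α/2}, (n-1)s²/χ²_{1-α/2}) = (19·35.4/30.144, 19·35.4/10.117) = (22.31, 66.48)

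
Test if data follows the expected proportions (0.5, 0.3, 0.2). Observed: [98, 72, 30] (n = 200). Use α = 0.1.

Expected: [100.0, 60.0, 40.0]. χ² = 4.94. df = 2, critical = 4.605. Reject H₀.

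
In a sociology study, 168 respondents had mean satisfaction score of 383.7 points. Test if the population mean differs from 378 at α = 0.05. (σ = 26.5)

z = (x̄ - μ₀)/(σ/√n) = (383.7 - 378)/(26.5/√168) = 2.788. Critical value: ±1.96. Since |2.788| > 1.96, Reject H₀.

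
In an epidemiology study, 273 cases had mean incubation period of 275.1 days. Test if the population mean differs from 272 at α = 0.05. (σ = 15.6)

z = (x̄ - μ₀)/(σ/√n) = (275.1 - 272)/(15.6/√273) = 3.283. Critical value: ±1.96. Since |3.283| > 1.96, Reject H₀.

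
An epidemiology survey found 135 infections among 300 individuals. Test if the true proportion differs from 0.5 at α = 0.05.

p̂ = 0.45, p₀ = 0.5. z = (p̂ - p₀)/√(p₀(1-p₀)/n) = -1.732. Critical: ±1.96. Fail to reject H₀.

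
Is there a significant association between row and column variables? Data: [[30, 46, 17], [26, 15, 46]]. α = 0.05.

χ² = 29.221. df = 2, critical = 5.991. Reject H₀. Variables are dependent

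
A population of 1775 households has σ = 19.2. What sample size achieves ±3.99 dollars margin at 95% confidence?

Without FPC: n₀ = (1.96×19.2/3.99)² = 88.955. With FPC: n = n₀N/(n₀+N-1) = 84.8 → n = 85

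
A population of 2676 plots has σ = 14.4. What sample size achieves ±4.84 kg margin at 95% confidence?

Without FPC: n₀ = (1.96×14.4/4.84)² = 34.005. With FPC: n = n₀N/(n₀+N-1) = 33.6 → n = 34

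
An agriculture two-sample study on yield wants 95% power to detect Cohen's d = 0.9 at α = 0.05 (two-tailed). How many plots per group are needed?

z_{α/2} = 1.96, z_β = Φ⁻¹(0.95) = 1.645. For large effect (d = 0.9): n per group = 2(z_{α/2} + z_β)²/d² = 2(1.96 + 1.645)²/0.9² = 32.1 → 33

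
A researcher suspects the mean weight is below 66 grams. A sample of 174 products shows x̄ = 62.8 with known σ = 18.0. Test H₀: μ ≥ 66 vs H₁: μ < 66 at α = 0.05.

z = -2.345. Critical value: -1.645. Reject H₀.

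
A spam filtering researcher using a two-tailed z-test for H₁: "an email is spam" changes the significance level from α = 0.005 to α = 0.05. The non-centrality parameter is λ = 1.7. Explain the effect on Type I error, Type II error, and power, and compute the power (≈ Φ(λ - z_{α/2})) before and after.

Increasing α from 0.005 to 0.05:
• Type I error rate increases (α is the Type I rate by definition).
• Critical value moves from z_{α/2} = 2.807 to 1.96, so power = Φ(λ - z_{α/2}) goes from Φ(1.7 - 2.807) = 0.134 to Φ(1.7 - 1.96) = 0.397.
• Type II error rate β = 1 - power therefore decreases (0.866 → 0.603).
Appropriate when false negatives are costly — here, a spam email lands in the inbox.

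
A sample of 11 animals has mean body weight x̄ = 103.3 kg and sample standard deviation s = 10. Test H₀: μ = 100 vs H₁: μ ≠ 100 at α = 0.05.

t = (x̄ - μ₀)/(s/√n) = (103.3 - 100)/(10/√11) = 1.094. df = 10, critical t = ±2.228. Fail to reject H₀.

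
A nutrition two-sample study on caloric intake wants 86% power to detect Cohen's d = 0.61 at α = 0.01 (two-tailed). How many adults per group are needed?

z_{α/2} = 2.576, z_β = Φ⁻¹(0.86) = 1.08. For medium effect (d = 0.61): n per group = 2(z_{α/2} + z_β)²/d² = 2(2.576 + 1.08)²/0.61² = 71.8 → 72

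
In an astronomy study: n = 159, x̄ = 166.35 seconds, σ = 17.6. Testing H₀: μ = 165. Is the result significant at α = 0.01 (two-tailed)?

z = (166.35 - 165)/(17.6/√159) = 0.967. Since |z| ≤ 2.576, not significant at α = 0.01.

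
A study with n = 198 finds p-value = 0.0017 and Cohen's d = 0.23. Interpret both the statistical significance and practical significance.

Statistically significant (p = 0.0017 < 0.05). Cohen's d = 0.23 indicates a small effect size. Both statistical and practical significance should be considered.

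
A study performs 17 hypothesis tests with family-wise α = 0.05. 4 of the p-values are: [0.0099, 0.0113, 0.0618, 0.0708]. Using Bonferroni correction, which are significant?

Bonferroni α = 0.05/17 = 0.00294. None of the given p-values are significant.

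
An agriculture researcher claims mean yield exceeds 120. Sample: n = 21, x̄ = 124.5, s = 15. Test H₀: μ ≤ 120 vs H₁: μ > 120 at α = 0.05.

t = (124.5 - 120)/(15/√21) = 1.375, df = 20. Critical t = 1.725. Fail to reject H₀.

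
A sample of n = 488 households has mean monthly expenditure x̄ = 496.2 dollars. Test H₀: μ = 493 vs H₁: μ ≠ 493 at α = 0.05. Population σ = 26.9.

z = (x̄ - μ₀)/(σ/√n) = (496.2 - 493)/(26.9/√488) = 2.628. Critical value: ±1.96. Since |2.628| > 1.96, Reject H₀.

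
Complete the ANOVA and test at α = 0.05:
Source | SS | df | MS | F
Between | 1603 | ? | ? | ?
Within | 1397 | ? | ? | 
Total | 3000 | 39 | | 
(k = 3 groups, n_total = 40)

df_between = 2, df_within = 37. MS_between = 801.5, MS_within = 37.76. F = 21.228, F_crit ≈ 3.252. Reject H₀.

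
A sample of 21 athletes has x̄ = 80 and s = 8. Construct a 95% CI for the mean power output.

CI = x̄ ± t*(s/√n) = 80 ± 2.086(8/√21) = (76.36, 83.64)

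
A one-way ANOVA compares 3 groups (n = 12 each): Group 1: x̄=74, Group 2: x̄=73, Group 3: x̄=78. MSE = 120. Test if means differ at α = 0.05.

Grand mean = 75.0. SS_between = 168.0, MS_between = 84.0. F = 0.7, F_crit ≈ 3.285. Fail to reject H₀.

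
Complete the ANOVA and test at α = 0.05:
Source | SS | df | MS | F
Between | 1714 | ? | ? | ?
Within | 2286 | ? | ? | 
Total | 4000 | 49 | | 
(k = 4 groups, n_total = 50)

df_between = 3, df_within = 46. MS_between = 571.33, MS_within = 49.7. F = 11.497, F_crit ≈ 2.807. Reject H₀.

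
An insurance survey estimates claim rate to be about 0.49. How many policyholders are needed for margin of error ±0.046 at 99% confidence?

n = z²p(1-p)/E² = 2.576²×0.49×0.51/0.046² = 783.7 → n = 784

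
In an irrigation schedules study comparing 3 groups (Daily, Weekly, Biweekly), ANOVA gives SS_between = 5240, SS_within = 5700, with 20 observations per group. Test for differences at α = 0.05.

df_between = 2, df_within = 57. F = MS_between/MS_within = 2620.0/100.0 = 26.2. F_crit ≈ 3.159. Reject H₀. At least one mean differs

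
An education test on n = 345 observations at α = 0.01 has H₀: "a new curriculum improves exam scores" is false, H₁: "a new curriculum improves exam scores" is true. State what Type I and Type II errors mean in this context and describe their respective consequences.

Type I (false positive): concluding that a new curriculum improves exam scores when it is not — adopting a curriculum that gives no real benefit — disruption for nothing. Type II (false negative): failing to conclude that a new curriculum improves exam scores when it is — keeping the old curriculum when the new one would have helped students. Which is costlier depends on domain priorities and is a judgement call rather than a statistical fact.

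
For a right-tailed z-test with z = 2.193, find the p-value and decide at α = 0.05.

p = P(Z > 2.193) = 1 - Φ(2.193) ≈ 0.0142. Since p < 0.05, reject H₀ (significant) at α = 0.05.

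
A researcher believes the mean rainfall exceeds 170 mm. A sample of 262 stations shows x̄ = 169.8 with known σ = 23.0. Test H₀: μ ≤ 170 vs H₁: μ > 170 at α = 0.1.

z = -0.141. Critical value: 1.28. Fail to reject H₀.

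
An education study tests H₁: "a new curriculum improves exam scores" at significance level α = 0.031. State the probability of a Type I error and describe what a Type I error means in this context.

P(Type I error) = α = 0.031. A Type I error is rejecting H₀ when H₀ is actually true (false positive) — here, concluding that a new curriculum improves exam scores when in fact this is not the case. Consequence: adopting a curriculum that gives no real benefit — disruption for nothing.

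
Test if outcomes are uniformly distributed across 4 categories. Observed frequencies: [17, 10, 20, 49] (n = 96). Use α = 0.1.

Expected = 24 each. χ² = Σ(O-E)²/E = 36.917. df = 3, critical value = 6.251. Reject H₀.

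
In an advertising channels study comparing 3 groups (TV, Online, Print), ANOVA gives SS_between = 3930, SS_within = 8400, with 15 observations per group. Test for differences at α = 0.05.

df_between = 2, df_within = 42. F = MS_between/MS_within = 1965.0/200.0 = 9.825. F_crit ≈ 3.22. Reject H₀. At least one mean differs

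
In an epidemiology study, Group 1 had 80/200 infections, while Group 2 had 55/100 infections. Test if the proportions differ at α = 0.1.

p̂₁ = 0.4, p̂₂ = 0.55, pooled p̂ = 0.45. z = -2.462. Critical: ±1.645. Reject H₀.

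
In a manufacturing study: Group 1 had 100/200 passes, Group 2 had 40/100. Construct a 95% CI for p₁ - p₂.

p̂₁ = 0.5, p̂₂ = 0.4. Difference = 0.1. CI = (-0.018, 0.218)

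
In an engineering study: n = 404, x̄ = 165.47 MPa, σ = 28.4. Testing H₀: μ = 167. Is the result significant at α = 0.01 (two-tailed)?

z = (165.47 - 167)/(28.4/√404) = -1.083. Since |z| ≤ 2.576, not significant at α = 0.01.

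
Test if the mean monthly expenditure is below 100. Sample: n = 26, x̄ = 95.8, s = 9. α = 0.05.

t = (95.8 - 100)/(9/√26) = -2.38, df = 25. Critical t = -1.708. Reject H₀.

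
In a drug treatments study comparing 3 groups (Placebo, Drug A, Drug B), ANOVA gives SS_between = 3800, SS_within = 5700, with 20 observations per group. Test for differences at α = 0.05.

df_between = 2, df_within = 57. F = MS_between/MS_within = 1900.0/100.0 = 19.0. F_crit ≈ 3.159. Reject H₀. At least one mean differs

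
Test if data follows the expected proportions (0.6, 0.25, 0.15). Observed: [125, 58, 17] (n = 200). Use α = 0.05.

Expected: [120.0, 50.0, 30.0]. χ² = 7.122. df = 2, critical = 5.991. Reject H₀.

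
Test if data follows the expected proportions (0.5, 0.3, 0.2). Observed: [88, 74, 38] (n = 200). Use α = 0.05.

Expected: [100.0, 60.0, 40.0]. χ² = 4.807. df = 2, critical = 5.991. Fail to reject H₀.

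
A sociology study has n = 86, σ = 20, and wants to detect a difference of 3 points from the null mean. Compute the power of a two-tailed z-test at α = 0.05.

SE = σ/√n = 20/√86 = 2.157. Non-centrality λ = d/SE = 3/2.157 = 1.391. Power ≈ Φ(λ - z_{α/2}) = Φ(1.391 - 1.96) = Φ(-0.569) = 0.285.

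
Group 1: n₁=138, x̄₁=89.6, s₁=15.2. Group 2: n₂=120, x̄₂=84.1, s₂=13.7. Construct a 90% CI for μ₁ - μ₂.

Difference = 5.5. SE = √(15.2²/138 + 13.7²/120) = 1.8. CI = (2.54, 8.46)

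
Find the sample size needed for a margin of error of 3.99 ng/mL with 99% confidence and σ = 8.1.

n = (z*σ/E)² = (2.576×8.1/3.99)² = 27.3 → n = 28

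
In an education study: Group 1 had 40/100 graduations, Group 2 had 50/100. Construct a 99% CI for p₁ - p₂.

p̂₁ = 0.4, p̂₂ = 0.5. Difference = -0.1. CI = (-0.28, 0.08)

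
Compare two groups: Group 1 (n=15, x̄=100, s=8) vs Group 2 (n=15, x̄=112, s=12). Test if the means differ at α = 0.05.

Pooled sp = 10.2. t = -3.223, df = 28. Critical t = ±2.048. Reject H₀.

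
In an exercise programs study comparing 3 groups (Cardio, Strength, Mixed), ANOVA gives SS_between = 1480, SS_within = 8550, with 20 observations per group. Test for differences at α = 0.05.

df_between = 2, df_within = 57. F = MS_between/MS_within = 740.0/150.0 = 4.933. F_crit ≈ 3.159. Reject H₀. At least one mean differs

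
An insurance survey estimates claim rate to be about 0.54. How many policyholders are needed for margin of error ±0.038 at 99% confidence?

n = z²p(1-p)/E² = 2.576²×0.54×0.46/0.038² = 1141.5 → n = 1142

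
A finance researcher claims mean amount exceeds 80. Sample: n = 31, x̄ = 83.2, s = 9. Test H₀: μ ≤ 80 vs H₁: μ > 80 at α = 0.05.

t = (83.2 - 80)/(9/√31) = 1.98, df = 30. Critical t = 1.697. Reject H₀.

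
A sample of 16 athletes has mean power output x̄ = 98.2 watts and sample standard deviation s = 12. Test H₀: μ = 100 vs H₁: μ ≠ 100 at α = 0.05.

t = (x̄ - μ₀)/(s/√n) = (98.2 - 100)/(12/√16) = -0.6. df = 15, critical t = ±2.131. Fail to reject H₀.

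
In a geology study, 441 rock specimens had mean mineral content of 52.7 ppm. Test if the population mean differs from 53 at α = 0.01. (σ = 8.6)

z = (x̄ - μ₀)/(σ/√n) = (52.7 - 53)/(8.6/√441) = -0.733. Critical value: ±2.576. Since |-0.733| ≤ 2.576, Fail to reject H₀.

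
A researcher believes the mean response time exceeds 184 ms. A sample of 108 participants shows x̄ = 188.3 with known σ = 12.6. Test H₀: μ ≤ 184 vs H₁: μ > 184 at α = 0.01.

z = 3.547. Critical value: 2.33. Reject H₀.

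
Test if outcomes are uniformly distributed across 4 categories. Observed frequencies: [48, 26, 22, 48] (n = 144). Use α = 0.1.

Expected = 36 each. χ² = Σ(O-E)²/E = 16.222. df = 3, critical value = 6.251. Reject H₀.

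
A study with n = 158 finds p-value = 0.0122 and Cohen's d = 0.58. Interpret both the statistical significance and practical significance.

Statistically significant (p = 0.0122 < 0.05). Cohen's d = 0.58 indicates a medium effect size. Both statistical and practical significance should be considered.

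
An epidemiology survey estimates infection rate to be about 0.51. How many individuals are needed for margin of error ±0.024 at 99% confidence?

n = z²p(1-p)/E² = 2.576²×0.51×0.49/0.024² = 2879.0 → n = 2879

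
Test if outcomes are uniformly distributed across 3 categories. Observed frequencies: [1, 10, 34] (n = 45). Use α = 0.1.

Expected = 15 each. χ² = Σ(O-E)²/E = 38.8. df = 2, critical value = 4.605. Reject H₀.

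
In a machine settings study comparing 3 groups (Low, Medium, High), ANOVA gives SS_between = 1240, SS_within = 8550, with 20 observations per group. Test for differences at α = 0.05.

df_between = 2, df_within = 57. F = MS_between/MS_within = 620.0/150.0 = 4.133. F_crit ≈ 3.159. Reject H₀. At least one mean differs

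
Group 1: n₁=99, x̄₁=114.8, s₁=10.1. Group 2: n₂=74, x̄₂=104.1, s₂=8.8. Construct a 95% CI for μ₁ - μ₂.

Difference = 10.7. SE = √(10.1²/99 + 8.8²/74) = 1.441. CI = (7.88, 13.52)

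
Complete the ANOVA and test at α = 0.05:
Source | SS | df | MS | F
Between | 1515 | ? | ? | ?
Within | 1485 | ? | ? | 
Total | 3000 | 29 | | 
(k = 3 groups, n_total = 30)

df_between = 2, df_within = 27. MS_between = 757.5, MS_within = 55.0. F = 13.773, F_crit ≈ 3.354. Reject H₀.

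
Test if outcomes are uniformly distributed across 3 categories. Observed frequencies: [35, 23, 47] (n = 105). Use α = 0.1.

Expected = 35 each. χ² = Σ(O-E)²/E = 8.229. df = 2, critical value = 4.605. Reject H₀.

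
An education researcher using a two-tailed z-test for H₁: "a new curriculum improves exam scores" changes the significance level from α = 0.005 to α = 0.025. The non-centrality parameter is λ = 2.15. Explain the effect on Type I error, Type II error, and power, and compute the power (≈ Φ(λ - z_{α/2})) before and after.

Increasing α from 0.005 to 0.025:
• Type I error rate increases (α is the Type I rate by definition).
• Critical value moves from z_{α/2} = 2.807 to 2.241, so power = Φ(λ - z_{α/2}) goes from Φ(2.15 - 2.807) = 0.256 to Φ(2.15 - 2.241) = 0.464.
• Type II error rate β = 1 - power therefore decreases (0.744 → 0.536).
Appropriate when false negatives are costly — here, keeping the old curriculum when the new one would have helped students.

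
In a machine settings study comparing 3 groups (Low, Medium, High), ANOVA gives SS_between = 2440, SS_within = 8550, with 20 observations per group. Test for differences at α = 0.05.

df_between = 2, df_within = 57. F = MS_between/MS_within = 1220.0/150.0 = 8.133. F_crit ≈ 3.159. Reject H₀. At least one mean differs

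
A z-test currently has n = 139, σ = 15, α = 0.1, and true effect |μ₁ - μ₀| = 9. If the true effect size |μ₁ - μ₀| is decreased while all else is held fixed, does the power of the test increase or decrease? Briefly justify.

Power decreases: a smaller true effect decreases the non-centrality λ = |μ₁ - μ₀|/(σ/√n).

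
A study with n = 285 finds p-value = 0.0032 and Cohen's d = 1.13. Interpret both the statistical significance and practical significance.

Statistically significant (p = 0.0032 < 0.05). Cohen's d = 1.13 indicates a large effect size. Both statistical and practical significance should be considered.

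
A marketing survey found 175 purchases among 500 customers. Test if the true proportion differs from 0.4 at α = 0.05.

p̂ = 0.35, p₀ = 0.4. z = (p̂ - p₀)/√(p₀(1-p₀)/n) = -2.282. Critical: ±1.96. Reject H₀.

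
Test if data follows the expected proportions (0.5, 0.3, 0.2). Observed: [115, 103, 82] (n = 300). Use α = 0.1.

Expected: [150.0, 90.0, 60.0]. χ² = 18.111. df = 2, critical = 4.605. Reject H₀.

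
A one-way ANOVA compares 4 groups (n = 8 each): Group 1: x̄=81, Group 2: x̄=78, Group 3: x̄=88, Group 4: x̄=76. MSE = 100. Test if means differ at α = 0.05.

Grand mean = 80.75. SS_between = 662.0, MS_between = 220.67. F = 2.207, F_crit ≈ 2.947. Fail to reject H₀.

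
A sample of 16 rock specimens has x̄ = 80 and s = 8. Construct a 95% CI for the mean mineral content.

CI = x̄ ± t*(s/√n) = 80 ± 2.131(8/√16) = (75.74, 84.26)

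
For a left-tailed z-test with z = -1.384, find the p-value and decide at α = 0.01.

p = P(Z < -1.384) = Φ(-1.384) ≈ 0.0832. Since p ≥ 0.01, fail to reject H₀ (not significant) at α = 0.01.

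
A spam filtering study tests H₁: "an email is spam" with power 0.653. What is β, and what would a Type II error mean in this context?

β = 1 - power = 1 - 0.653 = 0.347. A Type II error is failing to reject H₀ when H₀ is false (false negative) — here, failing to conclude that an email is spam when in fact it is true. Consequence: a spam email lands in the inbox.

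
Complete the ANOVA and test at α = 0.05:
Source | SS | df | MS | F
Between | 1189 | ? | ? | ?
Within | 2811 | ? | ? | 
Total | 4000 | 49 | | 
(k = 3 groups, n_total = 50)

df_between = 2, df_within = 47. MS_between = 594.5, MS_within = 59.81. F = 9.94, F_crit ≈ 3.195. Reject H₀.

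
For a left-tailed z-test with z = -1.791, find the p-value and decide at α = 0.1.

p = P(Z < -1.791) = Φ(-1.791) ≈ 0.0366. Since p < 0.1, reject H₀ (significant) at α = 0.1.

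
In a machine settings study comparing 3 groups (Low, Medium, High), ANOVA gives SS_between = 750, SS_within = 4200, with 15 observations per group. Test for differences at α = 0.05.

df_between = 2, df_within = 42. F = MS_between/MS_within = 375.0/100.0 = 3.75. F_crit ≈ 3.22. Reject H₀. At least one mean differs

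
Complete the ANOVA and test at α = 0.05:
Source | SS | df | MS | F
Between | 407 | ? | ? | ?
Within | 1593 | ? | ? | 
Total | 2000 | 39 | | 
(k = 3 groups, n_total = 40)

df_between = 2, df_within = 37. MS_between = 203.5, MS_within = 43.05. F = 4.727, F_crit ≈ 3.252. Reject H₀.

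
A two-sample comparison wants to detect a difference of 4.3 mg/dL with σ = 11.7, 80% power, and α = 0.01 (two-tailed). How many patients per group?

n per group = 2(z_α/2 + z_β)²σ²/d² = 2×(2.576 + 0.84)²×11.7²/4.3² = 172.8 → n = 173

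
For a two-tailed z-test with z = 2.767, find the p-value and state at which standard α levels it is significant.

p = 2·P(Z > |2.767|) = 2·(1 - Φ(2.767)) ≈ 0.0057. Significant at α = 0.1; Significant at α = 0.05; Significant at α = 0.01.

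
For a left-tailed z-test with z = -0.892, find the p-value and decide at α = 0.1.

p = P(Z < -0.892) = Φ(-0.892) ≈ 0.1862. Since p ≥ 0.1, fail to reject H₀ (not significant) at α = 0.1.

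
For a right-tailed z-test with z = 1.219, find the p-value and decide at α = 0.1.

p = P(Z > 1.219) = 1 - Φ(1.219) ≈ 0.1114. Since p ≥ 0.1, fail to reject H₀ (not significant) at α = 0.1.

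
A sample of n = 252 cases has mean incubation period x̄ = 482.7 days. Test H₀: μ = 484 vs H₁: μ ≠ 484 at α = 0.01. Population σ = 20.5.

z = (x̄ - μ₀)/(σ/√n) = (482.7 - 484)/(20.5/√252) = -1.007. Critical value: ±2.576. Since |-1.007| ≤ 2.576, Fail to reject H₀.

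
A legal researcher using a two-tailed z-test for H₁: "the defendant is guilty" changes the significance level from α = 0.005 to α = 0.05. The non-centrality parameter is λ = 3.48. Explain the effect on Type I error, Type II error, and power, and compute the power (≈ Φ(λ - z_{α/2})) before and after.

Increasing α from 0.005 to 0.05:
• Type I error rate increases (α is the Type I rate by definition).
• Critical value moves from z_{α/2} = 2.807 to 1.96, so power = Φ(λ - z_{α/2}) goes from Φ(3.48 - 2.807) = 0.75 to Φ(3.48 - 1.96) = 0.936.
• Type II error rate β = 1 - power therefore decreases (0.25 → 0.064).
Appropriate when false negatives are costly — here, acquitting a guilty person.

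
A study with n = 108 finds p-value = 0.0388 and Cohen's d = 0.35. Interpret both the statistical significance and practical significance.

Statistically significant (p = 0.0388 < 0.05). Cohen's d = 0.35 indicates a small effect size. Both statistical and practical significance should be considered.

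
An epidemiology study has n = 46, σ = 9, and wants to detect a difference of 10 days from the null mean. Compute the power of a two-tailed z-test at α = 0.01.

SE = σ/√n = 9/√46 = 1.327. Non-centrality λ = d/SE = 10/1.327 = 7.536. Power ≈ Φ(λ - z_{α/2}) = Φ(7.536 - 2.576) = Φ(4.96) = 1.0.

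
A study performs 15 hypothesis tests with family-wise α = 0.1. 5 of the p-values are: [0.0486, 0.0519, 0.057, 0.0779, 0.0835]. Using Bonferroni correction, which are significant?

Bonferroni α = 0.1/15 = 0.00667. None of the given p-values are significant.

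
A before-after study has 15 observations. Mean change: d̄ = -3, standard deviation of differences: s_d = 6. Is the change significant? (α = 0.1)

t = d̄/(s_d/√n) = -3/(6/√15) = -1.936. df = 14, critical t = ±1.761. Reject H₀.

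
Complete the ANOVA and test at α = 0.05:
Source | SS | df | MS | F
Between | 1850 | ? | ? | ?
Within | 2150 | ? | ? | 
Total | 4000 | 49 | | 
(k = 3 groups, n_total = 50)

df_between = 2, df_within = 47. MS_between = 925.0, MS_within = 45.74. F = 20.221, F_crit ≈ 3.195. Reject H₀.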